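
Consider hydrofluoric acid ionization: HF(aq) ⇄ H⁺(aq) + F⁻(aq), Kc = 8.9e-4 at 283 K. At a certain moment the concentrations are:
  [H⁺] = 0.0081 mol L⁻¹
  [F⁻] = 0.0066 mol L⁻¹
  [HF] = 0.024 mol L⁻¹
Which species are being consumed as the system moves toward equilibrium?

Qc = [H⁺]·[F⁻] / [HF] = (0.0081)·(0.0066) / (0.024) = 0.0022
Qc = 0.0022 > Kc = 8.9e-4: net reverse reaction.

H⁺, F⁻ (products)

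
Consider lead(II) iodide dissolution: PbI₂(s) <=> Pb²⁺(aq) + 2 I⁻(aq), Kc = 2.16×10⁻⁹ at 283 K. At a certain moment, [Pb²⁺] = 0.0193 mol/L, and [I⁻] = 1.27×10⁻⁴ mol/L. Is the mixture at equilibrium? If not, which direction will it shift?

no; Q < K, reaction proceeds forward

(PbI₂ is a pure solid — omitted from Qc.)
Qc = [Pb²⁺]·[I⁻]² = (0.0193)·(1.27×10⁻⁴)² = 3.11×10⁻¹⁰
Qc = 3.11×10⁻¹⁰ < Kc = 2.16×10⁻⁹: net forward reaction.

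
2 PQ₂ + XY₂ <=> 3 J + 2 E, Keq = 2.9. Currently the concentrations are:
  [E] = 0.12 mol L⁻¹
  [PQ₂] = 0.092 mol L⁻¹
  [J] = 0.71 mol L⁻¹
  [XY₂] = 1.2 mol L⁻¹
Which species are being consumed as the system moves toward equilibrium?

PQ₂, XY₂ (reactants)

Q = [J]³·[E]² / ([PQ₂]²·[XY₂]) = (0.71)³·(0.12)² / ((0.092)²·(1.2)) = 0.51
Q = 0.51 < Keq = 2.9: net forward reaction.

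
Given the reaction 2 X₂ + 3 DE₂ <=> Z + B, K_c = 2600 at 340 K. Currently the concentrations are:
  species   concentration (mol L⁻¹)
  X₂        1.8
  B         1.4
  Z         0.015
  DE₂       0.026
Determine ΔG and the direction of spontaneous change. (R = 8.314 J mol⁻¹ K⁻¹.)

ΔG = -5.52 kJ/mol; the forward reaction is spontaneous

Q_c = [Z]·[B] / ([X₂]²·[DE₂]³) = (0.015)·(1.4) / ((1.8)²·(0.026)³) = 369
ΔG = RT ln(Q_c/K_c) = (8.314 J mol⁻¹ K⁻¹)(340 K) × ln(369/2600)
   = (2.827 kJ/mol)(-1.952) = -5.52 kJ/mol
ΔG < 0, so the forward reaction is spontaneous (proceeds forward).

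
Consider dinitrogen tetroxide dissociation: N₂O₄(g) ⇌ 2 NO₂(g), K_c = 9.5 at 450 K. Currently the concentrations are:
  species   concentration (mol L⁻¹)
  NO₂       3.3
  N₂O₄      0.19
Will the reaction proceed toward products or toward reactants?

Q_c = [NO₂]² / [N₂O₄] = (3.3)² / (0.19) = 57
Q_c = 57 > K_c = 9.5, so the reverse reaction proceeds.

toward reactants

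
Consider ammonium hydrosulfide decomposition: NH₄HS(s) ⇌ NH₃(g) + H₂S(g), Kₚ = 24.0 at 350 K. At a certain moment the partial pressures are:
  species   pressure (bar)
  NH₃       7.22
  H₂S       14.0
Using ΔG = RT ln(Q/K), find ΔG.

(NH₄HS is a pure solid — omitted from Qₚ.)
Qₚ = P(NH₃)·P(H₂S) = (7.22)·(14.0) = 101
ΔG = RT ln(Qₚ/Kₚ) = (8.314 J mol⁻¹ K⁻¹)(350 K) × ln(101/24.0)
   = (2.910 kJ/mol)(1.437) = 4.18 kJ/mol
ΔG > 0, so the forward reaction is non-spontaneous (proceeds in reverse).

ΔG = 4.18 kJ/mol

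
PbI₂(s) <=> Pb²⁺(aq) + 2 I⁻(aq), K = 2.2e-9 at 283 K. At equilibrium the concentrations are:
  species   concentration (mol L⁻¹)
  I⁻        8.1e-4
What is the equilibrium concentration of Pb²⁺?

[Pb²⁺] = 0.0034 mol L⁻¹

(PbI₂ is a pure solid — omitted from K.)
At equilibrium, K = [Pb²⁺]·[I⁻]² = 2.2e-9.
([Pb²⁺])·(8.1e-4)² = 2.2e-9
[Pb²⁺] = 0.00335 = 0.0034 mol L⁻¹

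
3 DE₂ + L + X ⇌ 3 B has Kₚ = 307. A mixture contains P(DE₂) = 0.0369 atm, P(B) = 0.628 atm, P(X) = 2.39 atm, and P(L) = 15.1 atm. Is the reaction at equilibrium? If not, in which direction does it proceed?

to the right

Qₚ = P(B)³ / (P(DE₂)³·P(L)·P(X)) = (0.628)³ / ((0.0369)³·(15.1)·(2.39)) = 137
Qₚ = 137 < Kₚ = 307, so the forward reaction proceeds.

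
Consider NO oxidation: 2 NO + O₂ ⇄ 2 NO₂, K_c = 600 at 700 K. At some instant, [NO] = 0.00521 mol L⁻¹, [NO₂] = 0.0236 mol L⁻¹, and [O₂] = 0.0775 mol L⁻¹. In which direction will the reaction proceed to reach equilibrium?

Q_c = [NO₂]² / ([NO]²·[O₂]) = (0.0236)² / ((0.00521)²·(0.0775)) = 265
Q_c = 265 < K_c = 600, so the forward reaction proceeds.

to the right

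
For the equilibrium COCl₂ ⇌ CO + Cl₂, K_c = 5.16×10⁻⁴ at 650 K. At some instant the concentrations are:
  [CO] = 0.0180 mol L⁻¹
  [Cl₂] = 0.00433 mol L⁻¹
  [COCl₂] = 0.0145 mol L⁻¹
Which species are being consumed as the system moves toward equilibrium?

CO, Cl₂ (products)

Q_c = [CO]·[Cl₂] / [COCl₂] = (0.0180)·(0.00433) / (0.0145) = 0.00538
Q_c = 0.00538 > K_c = 5.16×10⁻⁴: net reverse reaction.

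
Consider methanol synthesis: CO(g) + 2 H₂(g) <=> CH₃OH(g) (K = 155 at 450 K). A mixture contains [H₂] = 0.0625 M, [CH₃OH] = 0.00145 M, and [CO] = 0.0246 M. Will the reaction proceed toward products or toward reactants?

toward products

Q = [CH₃OH] / ([CO]·[H₂]²) = (0.00145) / ((0.0246)·(0.0625)²) = 15.1
Q = 15.1 < K = 155, so the forward reaction proceeds.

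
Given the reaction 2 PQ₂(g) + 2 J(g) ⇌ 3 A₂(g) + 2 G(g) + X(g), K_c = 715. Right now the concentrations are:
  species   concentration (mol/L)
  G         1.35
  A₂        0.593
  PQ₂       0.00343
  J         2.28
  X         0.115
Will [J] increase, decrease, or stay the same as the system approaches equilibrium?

Q_c = [A₂]³·[G]²·[X] / ([PQ₂]²·[J]²) = (0.593)³·(1.35)²·(0.115) / ((0.00343)²·(2.28)²) = 715
Q_c = 715 = K_c; the system is at equilibrium.

stay the same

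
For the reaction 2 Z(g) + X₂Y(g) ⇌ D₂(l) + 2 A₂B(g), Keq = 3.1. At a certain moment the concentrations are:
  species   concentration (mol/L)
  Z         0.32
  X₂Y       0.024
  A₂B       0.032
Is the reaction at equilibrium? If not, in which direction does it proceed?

(D₂ is a pure liquid — omitted from Q.)
Q = [A₂B]² / ([Z]²·[X₂Y]) = (0.032)² / ((0.32)²·(0.024)) = 0.42
Q = 0.42 < Keq = 3.1, so the forward reaction proceeds.

toward products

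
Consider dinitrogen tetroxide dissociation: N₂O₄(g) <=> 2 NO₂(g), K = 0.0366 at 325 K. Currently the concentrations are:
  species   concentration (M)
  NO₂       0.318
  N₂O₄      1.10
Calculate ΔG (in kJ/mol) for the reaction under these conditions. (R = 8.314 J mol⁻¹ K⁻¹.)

Q = [NO₂]² / [N₂O₄] = (0.318)² / (1.10) = 0.0919
ΔG = RT ln(Q/K) = (8.314 J mol⁻¹ K⁻¹)(325 K) × ln(0.0919/0.0366)
   = (2.702 kJ/mol)(0.9207) = 2.49 kJ/mol
ΔG > 0, so the forward reaction is non-spontaneous (proceeds in reverse).

ΔG = 2.49 kJ/mol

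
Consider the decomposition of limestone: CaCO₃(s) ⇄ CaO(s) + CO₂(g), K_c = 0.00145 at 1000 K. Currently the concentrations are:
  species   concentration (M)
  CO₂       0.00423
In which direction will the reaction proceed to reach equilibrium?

(CaCO₃, CaO are pure solids — omitted from Q_c.)
Q_c = [CO₂] = 0.00423
Q_c = 0.00423 > K_c = 0.00145, so the reverse reaction proceeds.

to the left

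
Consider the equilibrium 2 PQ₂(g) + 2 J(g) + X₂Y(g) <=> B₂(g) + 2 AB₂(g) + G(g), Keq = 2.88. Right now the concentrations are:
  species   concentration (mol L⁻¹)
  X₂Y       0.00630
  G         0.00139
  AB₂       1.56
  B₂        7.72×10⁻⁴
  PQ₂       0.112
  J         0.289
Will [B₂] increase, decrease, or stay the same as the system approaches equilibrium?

increase

Q = [B₂]·[AB₂]²·[G] / ([PQ₂]²·[J]²·[X₂Y]) = (7.72×10⁻⁴)·(1.56)²·(0.00139) / ((0.112)²·(0.289)²·(0.00630)) = 0.396
Q = 0.396 < Keq = 2.88: net forward reaction.
B₂ is a product, so it increases.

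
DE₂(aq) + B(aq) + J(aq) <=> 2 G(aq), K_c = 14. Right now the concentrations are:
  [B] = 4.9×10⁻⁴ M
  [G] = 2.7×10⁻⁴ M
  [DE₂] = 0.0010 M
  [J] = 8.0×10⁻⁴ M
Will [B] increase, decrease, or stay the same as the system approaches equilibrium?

increase

Q_c = [G]² / ([DE₂]·[B]·[J]) = (2.7×10⁻⁴)² / ((0.0010)·(4.9×10⁻⁴)·(8.0×10⁻⁴)) = 190
Q_c = 190 > K_c = 14: net reverse reaction.
B is a reactant, so it increases.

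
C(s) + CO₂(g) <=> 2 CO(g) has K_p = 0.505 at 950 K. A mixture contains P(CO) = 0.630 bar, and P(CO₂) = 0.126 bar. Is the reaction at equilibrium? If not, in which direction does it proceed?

(C is a pure solid — omitted from Q_p.)
Q_p = P(CO)² / P(CO₂) = (0.630)² / (0.126) = 3.15
Q_p = 3.15 > K_p = 0.505, so the reverse reaction proceeds.

to the left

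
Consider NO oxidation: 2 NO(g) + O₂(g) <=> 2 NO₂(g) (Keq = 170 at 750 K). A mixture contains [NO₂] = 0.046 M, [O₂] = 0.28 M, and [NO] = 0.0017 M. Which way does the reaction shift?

to the left

Q = [NO₂]² / ([NO]²·[O₂]) = (0.046)² / ((0.0017)²·(0.28)) = 2600
Q = 2600 > Keq = 170, so the reverse reaction proceeds.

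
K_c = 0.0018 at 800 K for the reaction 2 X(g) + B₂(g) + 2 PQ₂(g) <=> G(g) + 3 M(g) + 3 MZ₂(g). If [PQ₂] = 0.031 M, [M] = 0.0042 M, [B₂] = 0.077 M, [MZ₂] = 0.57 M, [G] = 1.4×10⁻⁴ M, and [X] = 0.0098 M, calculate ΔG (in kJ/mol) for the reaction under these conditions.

Q_c = [G]·[M]³·[MZ₂]³ / ([X]²·[B₂]·[PQ₂]²) = (1.4×10⁻⁴)·(0.0042)³·(0.57)³ / ((0.0098)²·(0.077)·(0.031)²) = 2.70×10⁻⁴
ΔG = RT ln(Q_c/K_c) = (8.314 J mol⁻¹ K⁻¹)(800 K) × ln(2.70×10⁻⁴/0.0018)
   = (6.651 kJ/mol)(-1.897) = -12.6 kJ/mol
ΔG < 0, so the forward reaction is spontaneous (proceeds forward).

ΔG = -12.6 kJ/mol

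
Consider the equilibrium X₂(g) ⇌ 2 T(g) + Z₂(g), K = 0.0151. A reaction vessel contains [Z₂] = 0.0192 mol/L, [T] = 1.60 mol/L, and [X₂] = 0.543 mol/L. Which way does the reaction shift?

in the reverse direction

Q = [T]²·[Z₂] / [X₂] = (1.60)²·(0.0192) / (0.543) = 0.0905
Q = 0.0905 > K = 0.0151, so the reverse reaction proceeds.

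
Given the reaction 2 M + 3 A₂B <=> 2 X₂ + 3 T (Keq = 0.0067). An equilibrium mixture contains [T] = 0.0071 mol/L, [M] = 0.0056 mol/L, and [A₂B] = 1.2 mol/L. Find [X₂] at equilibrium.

[X₂] = 1.0 mol/L

At equilibrium, Keq = [X₂]²·[T]³ / ([M]²·[A₂B]³) = 0.0067.
([X₂])²·(0.0071)³ / ((0.0056)²·(1.2)³) = 0.0067
[X₂]² = 1.01 ⇒ [X₂] = 1.0 mol/L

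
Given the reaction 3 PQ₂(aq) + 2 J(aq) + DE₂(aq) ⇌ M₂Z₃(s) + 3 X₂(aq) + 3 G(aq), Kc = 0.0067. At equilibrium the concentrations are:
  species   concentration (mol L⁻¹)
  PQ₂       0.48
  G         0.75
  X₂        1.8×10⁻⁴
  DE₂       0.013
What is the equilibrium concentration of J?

[J] = 5.1×10⁻⁴ mol L⁻¹

(M₂Z₃ is a pure solid — omitted from Kc.)
At equilibrium, Kc = [X₂]³·[G]³ / ([PQ₂]³·[J]²·[DE₂]) = 0.0067.
(1.8×10⁻⁴)³·(0.75)³ / ((0.48)³·([J])²·(0.013)) = 0.0067
[J]² = 2.55×10⁻⁷ ⇒ [J] = 5.1×10⁻⁴ mol L⁻¹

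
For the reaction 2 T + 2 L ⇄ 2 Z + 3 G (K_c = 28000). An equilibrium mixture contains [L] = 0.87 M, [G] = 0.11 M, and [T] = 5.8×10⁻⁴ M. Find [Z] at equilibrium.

[Z] = 2.3 M

At equilibrium, K_c = [Z]²·[G]³ / ([T]²·[L]²) = 28000.
([Z])²·(0.11)³ / ((5.8×10⁻⁴)²·(0.87)²) = 28000
[Z]² = 5.36 ⇒ [Z] = 2.3 M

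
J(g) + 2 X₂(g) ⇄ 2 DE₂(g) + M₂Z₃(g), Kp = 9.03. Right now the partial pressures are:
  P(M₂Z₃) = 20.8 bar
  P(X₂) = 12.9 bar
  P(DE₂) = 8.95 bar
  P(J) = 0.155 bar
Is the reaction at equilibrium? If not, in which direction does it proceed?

Qp = P(DE₂)²·P(M₂Z₃) / (P(J)·P(X₂)²) = (8.95)²·(20.8) / ((0.155)·(12.9)²) = 64.6
Qp = 64.6 > Kp = 9.03, so the reverse reaction proceeds.

reverse (toward reactants)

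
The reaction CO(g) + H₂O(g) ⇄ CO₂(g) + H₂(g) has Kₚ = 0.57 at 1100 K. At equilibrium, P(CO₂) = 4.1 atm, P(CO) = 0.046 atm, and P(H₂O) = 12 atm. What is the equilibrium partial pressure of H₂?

At equilibrium, Kₚ = P(CO₂)·P(H₂) / (P(CO)·P(H₂O)) = 0.57.
(4.1)·(P(H₂)) / ((0.046)·(12)) = 0.57
P(H₂) = 0.0767 = 0.077 atm

P(H₂) = 0.077 atm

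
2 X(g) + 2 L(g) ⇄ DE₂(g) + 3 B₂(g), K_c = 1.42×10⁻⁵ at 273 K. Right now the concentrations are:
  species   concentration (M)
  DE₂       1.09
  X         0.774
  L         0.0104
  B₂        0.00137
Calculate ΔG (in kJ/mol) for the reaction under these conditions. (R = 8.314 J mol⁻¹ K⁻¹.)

Q_c = [DE₂]·[B₂]³ / ([X]²·[L]²) = (1.09)·(0.00137)³ / ((0.774)²·(0.0104)²) = 4.33×10⁻⁵
ΔG = RT ln(Q_c/K_c) = (8.314 J mol⁻¹ K⁻¹)(273 K) × ln(4.33×10⁻⁵/1.42×10⁻⁵)
   = (2.270 kJ/mol)(1.115) = 2.53 kJ/mol
ΔG > 0, so the forward reaction is non-spontaneous (proceeds in reverse).

ΔG = 2.53 kJ/mol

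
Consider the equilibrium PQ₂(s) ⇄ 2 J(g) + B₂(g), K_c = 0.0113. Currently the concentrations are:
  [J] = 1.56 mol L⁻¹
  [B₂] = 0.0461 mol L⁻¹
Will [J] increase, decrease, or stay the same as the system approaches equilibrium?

(PQ₂ is a pure solid — omitted from Q_c.)
Q_c = [J]²·[B₂] = (1.56)²·(0.0461) = 0.112
Q_c = 0.112 > K_c = 0.0113: net reverse reaction.
J is a product, so it decreases.

decrease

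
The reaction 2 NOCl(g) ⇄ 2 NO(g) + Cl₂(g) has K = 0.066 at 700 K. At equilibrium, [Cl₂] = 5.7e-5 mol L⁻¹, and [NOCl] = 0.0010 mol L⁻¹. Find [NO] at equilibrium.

At equilibrium, K = [NO]²·[Cl₂] / [NOCl]² = 0.066.
([NO])²·(5.7e-5) / (0.0010)² = 0.066
[NO]² = 0.00116 ⇒ [NO] = 0.034 mol L⁻¹

[NO] = 0.034 mol L⁻¹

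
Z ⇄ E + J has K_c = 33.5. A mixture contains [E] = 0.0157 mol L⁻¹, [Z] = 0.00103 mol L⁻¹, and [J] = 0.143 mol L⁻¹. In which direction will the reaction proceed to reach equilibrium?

toward products

Q_c = [E]·[J] / [Z] = (0.0157)·(0.143) / (0.00103) = 2.18
Q_c = 2.18 < K_c = 33.5, so the forward reaction proceeds.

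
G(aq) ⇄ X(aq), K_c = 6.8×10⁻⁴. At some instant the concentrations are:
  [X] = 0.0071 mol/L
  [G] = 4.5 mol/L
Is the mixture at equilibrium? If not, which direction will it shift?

no; Q > K, reaction proceeds in reverse

Q_c = [X] / [G] = (0.0071) / (4.5) = 0.0016
Q_c = 0.0016 > K_c = 6.8×10⁻⁴: net reverse reaction.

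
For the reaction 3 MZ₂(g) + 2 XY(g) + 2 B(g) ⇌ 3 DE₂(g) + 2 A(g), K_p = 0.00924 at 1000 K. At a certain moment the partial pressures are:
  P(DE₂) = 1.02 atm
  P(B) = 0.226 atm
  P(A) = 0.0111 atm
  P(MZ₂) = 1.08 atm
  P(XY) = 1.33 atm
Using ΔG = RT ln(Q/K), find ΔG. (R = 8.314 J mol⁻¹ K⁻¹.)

Q_p = P(DE₂)³·P(A)² / (P(MZ₂)³·P(XY)²·P(B)²) = (1.02)³·(0.0111)² / ((1.08)³·(1.33)²·(0.226)²) = 0.00115
ΔG = RT ln(Q_p/K_p) = (8.314 J mol⁻¹ K⁻¹)(1000 K) × ln(0.00115/0.00924)
   = (8.314 kJ/mol)(-2.084) = -17.3 kJ/mol
ΔG < 0, so the forward reaction is spontaneous (proceeds forward).

ΔG = -17.3 kJ/mol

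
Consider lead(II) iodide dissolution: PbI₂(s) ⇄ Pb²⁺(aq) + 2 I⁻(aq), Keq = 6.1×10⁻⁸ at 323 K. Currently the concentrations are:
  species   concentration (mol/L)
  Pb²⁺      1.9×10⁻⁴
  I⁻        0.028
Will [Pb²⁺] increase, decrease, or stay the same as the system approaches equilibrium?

decrease

(PbI₂ is a pure solid — omitted from Q.)
Q = [Pb²⁺]·[I⁻]² = (1.9×10⁻⁴)·(0.028)² = 1.5×10⁻⁷
Q = 1.5×10⁻⁷ > Keq = 6.1×10⁻⁸: net reverse reaction.
Pb²⁺ is a product, so it decreases.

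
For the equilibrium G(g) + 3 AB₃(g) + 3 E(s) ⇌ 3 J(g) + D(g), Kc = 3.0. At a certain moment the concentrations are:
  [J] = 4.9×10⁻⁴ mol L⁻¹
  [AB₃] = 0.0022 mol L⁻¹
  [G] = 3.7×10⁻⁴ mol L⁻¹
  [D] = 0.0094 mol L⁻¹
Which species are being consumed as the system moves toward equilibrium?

(E is a pure solid — omitted from Qc.)
Qc = [J]³·[D] / ([G]·[AB₃]³) = (4.9×10⁻⁴)³·(0.0094) / ((3.7×10⁻⁴)·(0.0022)³) = 0.28
Qc = 0.28 < Kc = 3.0: net forward reaction.

G, AB₃, E (reactants)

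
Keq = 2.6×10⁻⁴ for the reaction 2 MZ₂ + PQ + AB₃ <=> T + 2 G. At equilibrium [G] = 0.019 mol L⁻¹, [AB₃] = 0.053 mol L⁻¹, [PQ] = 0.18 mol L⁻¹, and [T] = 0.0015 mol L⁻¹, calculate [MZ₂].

[MZ₂] = 0.47 mol L⁻¹

At equilibrium, Keq = [T]·[G]² / ([MZ₂]²·[PQ]·[AB₃]) = 2.6×10⁻⁴.
(0.0015)·(0.019)² / (([MZ₂])²·(0.18)·(0.053)) = 2.6×10⁻⁴
[MZ₂]² = 0.218 ⇒ [MZ₂] = 0.47 mol L⁻¹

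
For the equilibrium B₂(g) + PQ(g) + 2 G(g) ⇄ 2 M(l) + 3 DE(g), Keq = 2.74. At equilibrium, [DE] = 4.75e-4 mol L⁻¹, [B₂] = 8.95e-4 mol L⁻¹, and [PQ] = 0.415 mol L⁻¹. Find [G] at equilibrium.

(M is a pure liquid — omitted from Keq.)
At equilibrium, Keq = [DE]³ / ([B₂]·[PQ]·[G]²) = 2.74.
(4.75e-4)³ / ((8.95e-4)·(0.415)·([G])²) = 2.74
[G]² = 1.05e-7 ⇒ [G] = 3.25e-4 mol L⁻¹

[G] = 3.25e-4 mol L⁻¹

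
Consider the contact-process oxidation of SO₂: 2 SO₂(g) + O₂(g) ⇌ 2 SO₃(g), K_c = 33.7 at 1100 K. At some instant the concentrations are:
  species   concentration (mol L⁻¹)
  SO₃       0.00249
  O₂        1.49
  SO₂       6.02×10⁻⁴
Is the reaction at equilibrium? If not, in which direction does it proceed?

to the right

Q_c = [SO₃]² / ([SO₂]²·[O₂]) = (0.00249)² / ((6.02×10⁻⁴)²·(1.49)) = 11.5
Q_c = 11.5 < K_c = 33.7, so the forward reaction proceeds.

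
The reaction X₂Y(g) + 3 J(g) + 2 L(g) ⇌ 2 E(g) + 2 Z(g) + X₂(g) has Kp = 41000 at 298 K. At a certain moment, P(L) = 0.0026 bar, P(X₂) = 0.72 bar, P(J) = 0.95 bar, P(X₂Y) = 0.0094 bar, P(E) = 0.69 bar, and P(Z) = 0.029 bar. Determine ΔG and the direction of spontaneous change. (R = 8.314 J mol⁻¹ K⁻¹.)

ΔG = -5.07 kJ/mol; the forward reaction is spontaneous

Qp = P(E)²·P(Z)²·P(X₂) / (P(X₂Y)·P(J)³·P(L)²) = (0.69)²·(0.029)²·(0.72) / ((0.0094)·(0.95)³·(0.0026)²) = 5290
ΔG = RT ln(Qp/Kp) = (8.314 J mol⁻¹ K⁻¹)(298 K) × ln(5290/41000)
   = (2.478 kJ/mol)(-2.048) = -5.07 kJ/mol
ΔG < 0, so the forward reaction is spontaneous (proceeds forward).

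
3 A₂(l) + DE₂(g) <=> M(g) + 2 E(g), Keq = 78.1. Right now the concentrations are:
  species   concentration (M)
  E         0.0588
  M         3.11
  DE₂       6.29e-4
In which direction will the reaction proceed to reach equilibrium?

to the right

(A₂ is a pure liquid — omitted from Q.)
Q = [M]·[E]² / [DE₂] = (3.11)·(0.0588)² / (6.29e-4) = 17.1
Q = 17.1 < Keq = 78.1, so the forward reaction proceeds.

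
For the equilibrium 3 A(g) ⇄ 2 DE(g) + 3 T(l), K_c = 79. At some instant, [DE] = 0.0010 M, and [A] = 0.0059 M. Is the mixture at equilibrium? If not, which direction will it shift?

no; Q < K, reaction proceeds forward

(T is a pure liquid — omitted from Q_c.)
Q_c = [DE]² / [A]³ = (0.0010)² / (0.0059)³ = 4.9
Q_c = 4.9 < K_c = 79: net forward reaction.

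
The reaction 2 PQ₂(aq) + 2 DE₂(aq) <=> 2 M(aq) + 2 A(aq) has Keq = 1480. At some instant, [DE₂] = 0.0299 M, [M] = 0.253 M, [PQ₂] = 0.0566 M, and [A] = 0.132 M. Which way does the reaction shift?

to the right

Q = [M]²·[A]² / ([PQ₂]²·[DE₂]²) = (0.253)²·(0.132)² / ((0.0566)²·(0.0299)²) = 389
Q = 389 < Keq = 1480, so the forward reaction proceeds.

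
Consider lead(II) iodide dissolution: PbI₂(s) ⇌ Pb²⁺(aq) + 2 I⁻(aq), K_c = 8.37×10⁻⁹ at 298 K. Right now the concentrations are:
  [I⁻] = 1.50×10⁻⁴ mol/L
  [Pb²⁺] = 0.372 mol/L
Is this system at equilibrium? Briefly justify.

yes, at equilibrium

(PbI₂ is a pure solid — omitted from Q_c.)
Q_c = [Pb²⁺]·[I⁻]² = (0.372)·(1.50×10⁻⁴)² = 8.37×10⁻⁹
Q_c = 8.37×10⁻⁹ = K_c; the system is at equilibrium.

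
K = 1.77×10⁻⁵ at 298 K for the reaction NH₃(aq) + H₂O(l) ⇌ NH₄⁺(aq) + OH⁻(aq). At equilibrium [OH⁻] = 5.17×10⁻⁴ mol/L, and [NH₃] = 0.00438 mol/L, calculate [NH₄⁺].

[NH₄⁺] = 1.50×10⁻⁴ mol/L

(H₂O is a pure liquid — omitted from K.)
At equilibrium, K = [NH₄⁺]·[OH⁻] / [NH₃] = 1.77×10⁻⁵.
([NH₄⁺])·(5.17×10⁻⁴) / (0.00438) = 1.77×10⁻⁵
[NH₄⁺] = 1.50×10⁻⁴ mol/L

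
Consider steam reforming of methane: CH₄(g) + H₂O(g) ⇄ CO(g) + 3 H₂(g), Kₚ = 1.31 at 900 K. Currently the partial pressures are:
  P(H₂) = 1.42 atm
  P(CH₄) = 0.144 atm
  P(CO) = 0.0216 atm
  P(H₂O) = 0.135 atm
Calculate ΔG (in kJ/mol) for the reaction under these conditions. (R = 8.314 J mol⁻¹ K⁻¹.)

ΔG = 6.64 kJ/mol

Qₚ = P(CO)·P(H₂)³ / (P(CH₄)·P(H₂O)) = (0.0216)·(1.42)³ / ((0.144)·(0.135)) = 3.18
ΔG = RT ln(Qₚ/Kₚ) = (8.314 J mol⁻¹ K⁻¹)(900 K) × ln(3.18/1.31)
   = (7.483 kJ/mol)(0.8869) = 6.64 kJ/mol
ΔG > 0, so the forward reaction is non-spontaneous (proceeds in reverse).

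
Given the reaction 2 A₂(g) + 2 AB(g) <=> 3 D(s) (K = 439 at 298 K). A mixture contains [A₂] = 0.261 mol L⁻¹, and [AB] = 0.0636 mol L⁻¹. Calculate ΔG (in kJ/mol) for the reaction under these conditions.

(D is a pure solid — omitted from Q.)
Q = 1 / ([A₂]²·[AB]²) = 1 / ((0.261)²·(0.0636)²) = 3630
ΔG = RT ln(Q/K) = (8.314 J mol⁻¹ K⁻¹)(298 K) × ln(3630/439)
   = (2.478 kJ/mol)(2.112) = 5.23 kJ/mol
ΔG > 0, so the forward reaction is non-spontaneous (proceeds in reverse).

ΔG = 5.23 kJ/mol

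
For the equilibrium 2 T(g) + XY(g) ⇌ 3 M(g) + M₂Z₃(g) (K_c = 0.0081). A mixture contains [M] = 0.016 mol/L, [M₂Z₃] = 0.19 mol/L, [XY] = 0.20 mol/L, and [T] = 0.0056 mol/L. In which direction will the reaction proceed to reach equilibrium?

Q_c = [M]³·[M₂Z₃] / ([T]²·[XY]) = (0.016)³·(0.19) / ((0.0056)²·(0.20)) = 0.12
Q_c = 0.12 > K_c = 0.0081, so the reverse reaction proceeds.

to the left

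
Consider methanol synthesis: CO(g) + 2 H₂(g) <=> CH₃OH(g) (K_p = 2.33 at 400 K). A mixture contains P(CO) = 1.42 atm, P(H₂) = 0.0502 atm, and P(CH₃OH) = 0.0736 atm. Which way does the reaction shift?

Q_p = P(CH₃OH) / (P(CO)·P(H₂)²) = (0.0736) / ((1.42)·(0.0502)²) = 20.6
Q_p = 20.6 > K_p = 2.33, so the reverse reaction proceeds.

toward reactants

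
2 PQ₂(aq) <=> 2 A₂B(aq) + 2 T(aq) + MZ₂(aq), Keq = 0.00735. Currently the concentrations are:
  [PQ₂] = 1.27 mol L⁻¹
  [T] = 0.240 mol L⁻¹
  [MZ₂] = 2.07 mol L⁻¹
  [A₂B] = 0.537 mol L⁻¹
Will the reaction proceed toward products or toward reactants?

Q = [A₂B]²·[T]²·[MZ₂] / [PQ₂]² = (0.537)²·(0.240)²·(2.07) / (1.27)² = 0.0213
Q = 0.0213 > Keq = 0.00735, so the reverse reaction proceeds.

toward reactants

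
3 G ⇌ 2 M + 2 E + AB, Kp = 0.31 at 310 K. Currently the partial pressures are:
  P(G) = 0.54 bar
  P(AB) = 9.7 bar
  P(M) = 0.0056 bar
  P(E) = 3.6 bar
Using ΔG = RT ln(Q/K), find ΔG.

ΔG = -6.49 kJ/mol

Qp = P(M)²·P(E)²·P(AB) / P(G)³ = (0.0056)²·(3.6)²·(9.7) / (0.54)³ = 0.0250
ΔG = RT ln(Qp/Kp) = (8.314 J mol⁻¹ K⁻¹)(310 K) × ln(0.0250/0.31)
   = (2.577 kJ/mol)(-2.518) = -6.49 kJ/mol
ΔG < 0, so the forward reaction is spontaneous (proceeds forward).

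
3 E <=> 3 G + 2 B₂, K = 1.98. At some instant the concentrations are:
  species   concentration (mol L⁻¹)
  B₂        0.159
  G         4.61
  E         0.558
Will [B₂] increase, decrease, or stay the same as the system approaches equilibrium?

Q = [G]³·[B₂]² / [E]³ = (4.61)³·(0.159)² / (0.558)³ = 14.3
Q = 14.3 > K = 1.98: net reverse reaction.
B₂ is a product, so it decreases.

decrease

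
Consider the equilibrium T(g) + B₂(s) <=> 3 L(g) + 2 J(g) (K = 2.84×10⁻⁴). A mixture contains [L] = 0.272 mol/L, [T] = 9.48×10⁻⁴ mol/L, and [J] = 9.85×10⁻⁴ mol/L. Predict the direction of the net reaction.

(B₂ is a pure solid — omitted from Q.)
Q = [L]³·[J]² / [T] = (0.272)³·(9.85×10⁻⁴)² / (9.48×10⁻⁴) = 2.06×10⁻⁵
Q = 2.06×10⁻⁵ < K = 2.84×10⁻⁴, so the forward reaction proceeds.

to the right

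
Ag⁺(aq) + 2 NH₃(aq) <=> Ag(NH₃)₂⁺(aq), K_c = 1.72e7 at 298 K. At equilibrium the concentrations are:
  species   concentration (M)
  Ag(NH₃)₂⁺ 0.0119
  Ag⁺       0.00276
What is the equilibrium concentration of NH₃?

At equilibrium, K_c = [Ag(NH₃)₂⁺] / ([Ag⁺]·[NH₃]²) = 1.72e7.
(0.0119) / ((0.00276)·([NH₃])²) = 1.72e7
[NH₃]² = 2.51e-7 ⇒ [NH₃] = 5.01e-4 M

[NH₃] = 5.01e-4 M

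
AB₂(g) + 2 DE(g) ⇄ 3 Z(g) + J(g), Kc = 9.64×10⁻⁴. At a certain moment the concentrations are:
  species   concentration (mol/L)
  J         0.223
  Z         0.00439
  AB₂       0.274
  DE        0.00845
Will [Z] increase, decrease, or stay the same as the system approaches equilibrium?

stay the same

Qc = [Z]³·[J] / ([AB₂]·[DE]²) = (0.00439)³·(0.223) / ((0.274)·(0.00845)²) = 9.64×10⁻⁴
Qc = 9.64×10⁻⁴ = Kc; the system is at equilibrium.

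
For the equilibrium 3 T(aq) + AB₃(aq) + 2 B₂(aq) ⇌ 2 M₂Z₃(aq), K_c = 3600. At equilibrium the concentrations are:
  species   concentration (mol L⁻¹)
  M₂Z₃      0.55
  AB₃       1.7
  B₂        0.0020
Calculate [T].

[T] = 2.3 mol L⁻¹

At equilibrium, K_c = [M₂Z₃]² / ([T]³·[AB₃]·[B₂]²) = 3600.
(0.55)² / (([T])³·(1.7)·(0.0020)²) = 3600
[T]³ = 12.4 ⇒ [T] = 2.3 mol L⁻¹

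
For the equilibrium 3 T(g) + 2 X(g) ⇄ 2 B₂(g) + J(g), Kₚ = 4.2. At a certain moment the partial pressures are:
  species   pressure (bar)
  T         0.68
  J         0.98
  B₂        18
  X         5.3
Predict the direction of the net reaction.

Qₚ = P(B₂)²·P(J) / (P(T)³·P(X)²) = (18)²·(0.98) / ((0.68)³·(5.3)²) = 36
Qₚ = 36 > Kₚ = 4.2, so the reverse reaction proceeds.

toward reactants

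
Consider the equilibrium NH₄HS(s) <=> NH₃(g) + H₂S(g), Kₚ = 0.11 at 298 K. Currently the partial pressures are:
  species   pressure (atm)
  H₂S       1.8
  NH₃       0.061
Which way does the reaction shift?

no net change (already at equilibrium)

(NH₄HS is a pure solid — omitted from Qₚ.)
Qₚ = P(NH₃)·P(H₂S) = (0.061)·(1.8) = 0.11
Qₚ = 0.11 = Kₚ, so the system is already at equilibrium.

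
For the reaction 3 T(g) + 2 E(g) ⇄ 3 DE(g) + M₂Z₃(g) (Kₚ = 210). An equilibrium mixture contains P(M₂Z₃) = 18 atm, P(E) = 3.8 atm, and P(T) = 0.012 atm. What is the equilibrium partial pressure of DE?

At equilibrium, Kₚ = P(DE)³·P(M₂Z₃) / (P(T)³·P(E)²) = 210.
(P(DE))³·(18) / ((0.012)³·(3.8)²) = 210
P(DE)³ = 2.91×10⁻⁴ ⇒ P(DE) = 0.066 atm

P(DE) = 0.066 atm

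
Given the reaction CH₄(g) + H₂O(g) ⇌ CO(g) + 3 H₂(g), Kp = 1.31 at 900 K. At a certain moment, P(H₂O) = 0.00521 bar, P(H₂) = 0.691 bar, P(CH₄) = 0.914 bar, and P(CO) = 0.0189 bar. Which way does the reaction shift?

neither direction; the system is at equilibrium

Qp = P(CO)·P(H₂)³ / (P(CH₄)·P(H₂O)) = (0.0189)·(0.691)³ / ((0.914)·(0.00521)) = 1.31
Qp = 1.31 = Kp, so the system is already at equilibrium.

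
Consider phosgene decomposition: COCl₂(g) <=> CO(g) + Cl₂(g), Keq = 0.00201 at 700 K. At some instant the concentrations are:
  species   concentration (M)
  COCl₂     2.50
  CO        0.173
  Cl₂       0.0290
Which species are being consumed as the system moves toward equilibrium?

none (at equilibrium)

Q = [CO]·[Cl₂] / [COCl₂] = (0.173)·(0.0290) / (2.50) = 0.00201
Q = 0.00201 = Keq; the system is at equilibrium.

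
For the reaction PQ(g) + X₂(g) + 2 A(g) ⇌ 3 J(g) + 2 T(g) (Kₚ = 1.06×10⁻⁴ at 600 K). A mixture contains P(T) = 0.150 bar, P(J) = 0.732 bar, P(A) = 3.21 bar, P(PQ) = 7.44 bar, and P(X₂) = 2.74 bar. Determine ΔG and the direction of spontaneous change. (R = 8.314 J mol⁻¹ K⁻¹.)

Qₚ = P(J)³·P(T)² / (P(PQ)·P(X₂)·P(A)²) = (0.732)³·(0.150)² / ((7.44)·(2.74)·(3.21)²) = 4.20×10⁻⁵
ΔG = RT ln(Qₚ/Kₚ) = (8.314 J mol⁻¹ K⁻¹)(600 K) × ln(4.20×10⁻⁵/1.06×10⁻⁴)
   = (4.988 kJ/mol)(-0.9258) = -4.62 kJ/mol
ΔG < 0, so the forward reaction is spontaneous (proceeds forward).

ΔG = -4.62 kJ/mol; the forward reaction is spontaneous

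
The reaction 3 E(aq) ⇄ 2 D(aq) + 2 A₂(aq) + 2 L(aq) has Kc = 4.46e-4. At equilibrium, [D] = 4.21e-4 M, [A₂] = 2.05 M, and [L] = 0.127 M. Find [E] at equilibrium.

At equilibrium, Kc = [D]²·[A₂]²·[L]² / [E]³ = 4.46e-4.
(4.21e-4)²·(2.05)²·(0.127)² / ([E])³ = 4.46e-4
[E]³ = 2.69e-5 ⇒ [E] = 0.0300 M

[E] = 0.0300 M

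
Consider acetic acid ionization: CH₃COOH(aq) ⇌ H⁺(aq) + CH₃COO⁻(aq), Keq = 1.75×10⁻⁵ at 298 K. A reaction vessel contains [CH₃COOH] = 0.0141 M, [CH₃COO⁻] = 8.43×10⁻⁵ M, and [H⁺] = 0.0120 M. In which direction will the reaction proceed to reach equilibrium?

in the reverse direction

Q = [H⁺]·[CH₃COO⁻] / [CH₃COOH] = (0.0120)·(8.43×10⁻⁵) / (0.0141) = 7.17×10⁻⁵
Q = 7.17×10⁻⁵ > Keq = 1.75×10⁻⁵, so the reverse reaction proceeds.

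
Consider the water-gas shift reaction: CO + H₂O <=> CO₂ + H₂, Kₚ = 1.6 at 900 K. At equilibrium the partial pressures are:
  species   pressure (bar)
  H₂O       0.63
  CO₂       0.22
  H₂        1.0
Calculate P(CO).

P(CO) = 0.22 bar

At equilibrium, Kₚ = P(CO₂)·P(H₂) / (P(CO)·P(H₂O)) = 1.6.
(0.22)·(1.0) / ((P(CO))·(0.63)) = 1.6
P(CO) = 0.218 = 0.22 bar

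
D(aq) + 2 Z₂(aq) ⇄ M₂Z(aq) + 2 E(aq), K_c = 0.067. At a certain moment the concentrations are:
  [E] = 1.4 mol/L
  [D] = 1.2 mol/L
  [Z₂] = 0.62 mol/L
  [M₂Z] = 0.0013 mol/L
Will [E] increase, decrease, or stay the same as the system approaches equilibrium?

increase

Q_c = [M₂Z]·[E]² / ([D]·[Z₂]²) = (0.0013)·(1.4)² / ((1.2)·(0.62)²) = 0.0055
Q_c = 0.0055 < K_c = 0.067: net forward reaction.
E is a product, so it increases.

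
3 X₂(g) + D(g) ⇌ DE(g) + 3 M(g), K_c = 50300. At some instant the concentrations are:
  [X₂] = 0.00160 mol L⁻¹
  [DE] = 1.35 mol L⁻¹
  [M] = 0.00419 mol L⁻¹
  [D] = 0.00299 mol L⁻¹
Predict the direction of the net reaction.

in the forward direction

Q_c = [DE]·[M]³ / ([X₂]³·[D]) = (1.35)·(0.00419)³ / ((0.00160)³·(0.00299)) = 8110
Q_c = 8110 < K_c = 50300, so the forward reaction proceeds.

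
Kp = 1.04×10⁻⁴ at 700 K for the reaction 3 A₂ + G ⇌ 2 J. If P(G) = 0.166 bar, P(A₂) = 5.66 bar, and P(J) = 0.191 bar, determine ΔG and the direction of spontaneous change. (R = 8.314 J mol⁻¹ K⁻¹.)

ΔG = 14.3 kJ/mol; the forward reaction is non-spontaneous

Qp = P(J)² / (P(A₂)³·P(G)) = (0.191)² / ((5.66)³·(0.166)) = 0.00121
ΔG = RT ln(Qp/Kp) = (8.314 J mol⁻¹ K⁻¹)(700 K) × ln(0.00121/1.04×10⁻⁴)
   = (5.820 kJ/mol)(2.454) = 14.3 kJ/mol
ΔG > 0, so the forward reaction is non-spontaneous (proceeds in reverse).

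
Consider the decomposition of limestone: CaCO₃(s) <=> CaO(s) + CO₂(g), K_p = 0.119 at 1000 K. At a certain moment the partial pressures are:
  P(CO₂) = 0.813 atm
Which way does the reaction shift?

toward reactants

(CaCO₃, CaO are pure solids — omitted from Q_p.)
Q_p = P(CO₂) = 0.813
Q_p = 0.813 > K_p = 0.119, so the reverse reaction proceeds.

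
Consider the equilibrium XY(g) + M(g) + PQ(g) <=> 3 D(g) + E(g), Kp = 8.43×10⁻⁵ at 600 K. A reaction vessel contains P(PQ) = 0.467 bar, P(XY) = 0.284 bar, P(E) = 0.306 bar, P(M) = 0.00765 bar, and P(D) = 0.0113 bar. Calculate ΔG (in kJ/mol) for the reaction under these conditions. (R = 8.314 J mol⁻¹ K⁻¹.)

Qp = P(D)³·P(E) / (P(XY)·P(M)·P(PQ)) = (0.0113)³·(0.306) / ((0.284)·(0.00765)·(0.467)) = 4.35×10⁻⁴
ΔG = RT ln(Qp/Kp) = (8.314 J mol⁻¹ K⁻¹)(600 K) × ln(4.35×10⁻⁴/8.43×10⁻⁵)
   = (4.988 kJ/mol)(1.641) = 8.19 kJ/mol
ΔG > 0, so the forward reaction is non-spontaneous (proceeds in reverse).

ΔG = 8.19 kJ/mol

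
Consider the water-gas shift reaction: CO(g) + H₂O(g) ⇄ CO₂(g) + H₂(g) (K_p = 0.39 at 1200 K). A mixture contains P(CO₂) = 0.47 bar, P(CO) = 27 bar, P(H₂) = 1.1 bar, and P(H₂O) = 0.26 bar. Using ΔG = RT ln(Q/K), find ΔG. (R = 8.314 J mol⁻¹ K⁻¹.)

Q_p = P(CO₂)·P(H₂) / (P(CO)·P(H₂O)) = (0.47)·(1.1) / ((27)·(0.26)) = 0.0736
ΔG = RT ln(Q_p/K_p) = (8.314 J mol⁻¹ K⁻¹)(1200 K) × ln(0.0736/0.39)
   = (9.977 kJ/mol)(-1.668) = -16.6 kJ/mol
ΔG < 0, so the forward reaction is spontaneous (proceeds forward).

ΔG = -16.6 kJ/mol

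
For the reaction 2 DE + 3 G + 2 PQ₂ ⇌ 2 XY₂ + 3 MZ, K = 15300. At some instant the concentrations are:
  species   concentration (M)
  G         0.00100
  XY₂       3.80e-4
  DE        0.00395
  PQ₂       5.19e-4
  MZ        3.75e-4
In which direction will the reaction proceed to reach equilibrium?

Q = [XY₂]²·[MZ]³ / ([DE]²·[G]³·[PQ₂]²) = (3.80e-4)²·(3.75e-4)³ / ((0.00395)²·(0.00100)³·(5.19e-4)²) = 1810
Q = 1810 < K = 15300, so the forward reaction proceeds.

in the forward direction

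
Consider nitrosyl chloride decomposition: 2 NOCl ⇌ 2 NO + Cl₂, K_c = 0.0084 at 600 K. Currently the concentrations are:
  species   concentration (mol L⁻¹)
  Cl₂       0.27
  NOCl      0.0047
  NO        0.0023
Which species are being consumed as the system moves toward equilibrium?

NO, Cl₂ (products)

Q_c = [NO]²·[Cl₂] / [NOCl]² = (0.0023)²·(0.27) / (0.0047)² = 0.065
Q_c = 0.065 > K_c = 0.0084: net reverse reaction.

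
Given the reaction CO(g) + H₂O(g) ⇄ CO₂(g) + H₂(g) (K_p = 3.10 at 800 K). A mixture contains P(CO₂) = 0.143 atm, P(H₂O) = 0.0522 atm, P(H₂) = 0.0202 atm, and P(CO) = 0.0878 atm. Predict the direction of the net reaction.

forward (toward products)

Q_p = P(CO₂)·P(H₂) / (P(CO)·P(H₂O)) = (0.143)·(0.0202) / ((0.0878)·(0.0522)) = 0.630
Q_p = 0.630 < K_p = 3.10, so the forward reaction proceeds.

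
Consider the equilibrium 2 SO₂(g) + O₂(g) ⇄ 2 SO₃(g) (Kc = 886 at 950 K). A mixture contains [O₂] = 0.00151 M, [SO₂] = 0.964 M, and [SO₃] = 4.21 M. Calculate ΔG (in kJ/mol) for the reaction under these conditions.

ΔG = 21.0 kJ/mol

Qc = [SO₃]² / ([SO₂]²·[O₂]) = (4.21)² / ((0.964)²·(0.00151)) = 12600
ΔG = RT ln(Qc/Kc) = (8.314 J mol⁻¹ K⁻¹)(950 K) × ln(12600/886)
   = (7.898 kJ/mol)(2.655) = 21.0 kJ/mol
ΔG > 0, so the forward reaction is non-spontaneous (proceeds in reverse).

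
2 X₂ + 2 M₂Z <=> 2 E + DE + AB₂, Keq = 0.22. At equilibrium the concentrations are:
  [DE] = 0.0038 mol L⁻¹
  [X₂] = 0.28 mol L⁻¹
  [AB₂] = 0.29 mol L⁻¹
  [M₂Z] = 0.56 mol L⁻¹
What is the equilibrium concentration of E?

[E] = 2.2 mol L⁻¹

At equilibrium, Keq = [E]²·[DE]·[AB₂] / ([X₂]²·[M₂Z]²) = 0.22.
([E])²·(0.0038)·(0.29) / ((0.28)²·(0.56)²) = 0.22
[E]² = 4.91 ⇒ [E] = 2.2 mol L⁻¹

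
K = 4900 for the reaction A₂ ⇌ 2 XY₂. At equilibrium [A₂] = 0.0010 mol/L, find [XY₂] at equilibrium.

At equilibrium, K = [XY₂]² / [A₂] = 4900.
([XY₂])² / (0.0010) = 4900
[XY₂]² = 4.90 ⇒ [XY₂] = 2.2 mol/L

[XY₂] = 2.2 mol/L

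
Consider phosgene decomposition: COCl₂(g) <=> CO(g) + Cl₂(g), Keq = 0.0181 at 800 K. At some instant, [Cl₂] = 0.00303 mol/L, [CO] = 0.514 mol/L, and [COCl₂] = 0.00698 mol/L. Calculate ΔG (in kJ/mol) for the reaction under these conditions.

ΔG = 16.7 kJ/mol

Q = [CO]·[Cl₂] / [COCl₂] = (0.514)·(0.00303) / (0.00698) = 0.223
ΔG = RT ln(Q/Keq) = (8.314 J mol⁻¹ K⁻¹)(800 K) × ln(0.223/0.0181)
   = (6.651 kJ/mol)(2.511) = 16.7 kJ/mol
ΔG > 0, so the forward reaction is non-spontaneous (proceeds in reverse).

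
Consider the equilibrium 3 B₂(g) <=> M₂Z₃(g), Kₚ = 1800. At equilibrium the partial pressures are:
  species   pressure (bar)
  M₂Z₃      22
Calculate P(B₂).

P(B₂) = 0.23 bar

At equilibrium, Kₚ = P(M₂Z₃) / P(B₂)³ = 1800.
(22) / (P(B₂))³ = 1800
P(B₂)³ = 0.0122 ⇒ P(B₂) = 0.23 bar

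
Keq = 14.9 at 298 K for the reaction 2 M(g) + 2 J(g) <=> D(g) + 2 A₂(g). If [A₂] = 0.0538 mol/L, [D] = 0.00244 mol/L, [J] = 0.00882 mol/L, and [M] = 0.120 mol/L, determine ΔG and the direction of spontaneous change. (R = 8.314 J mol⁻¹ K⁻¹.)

Q = [D]·[A₂]² / ([M]²·[J]²) = (0.00244)·(0.0538)² / ((0.120)²·(0.00882)²) = 6.30
ΔG = RT ln(Q/Keq) = (8.314 J mol⁻¹ K⁻¹)(298 K) × ln(6.30/14.9)
   = (2.478 kJ/mol)(-0.8608) = -2.13 kJ/mol
ΔG < 0, so the forward reaction is spontaneous (proceeds forward).

ΔG = -2.13 kJ/mol; the forward reaction is spontaneous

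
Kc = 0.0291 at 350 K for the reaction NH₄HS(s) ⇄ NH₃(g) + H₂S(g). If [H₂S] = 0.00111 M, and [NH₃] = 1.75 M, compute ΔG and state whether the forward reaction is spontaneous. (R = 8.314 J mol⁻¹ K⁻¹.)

ΔG = -7.88 kJ/mol; the forward reaction is spontaneous

(NH₄HS is a pure solid — omitted from Qc.)
Qc = [NH₃]·[H₂S] = (1.75)·(0.00111) = 0.00194
ΔG = RT ln(Qc/Kc) = (8.314 J mol⁻¹ K⁻¹)(350 K) × ln(0.00194/0.0291)
   = (2.910 kJ/mol)(-2.708) = -7.88 kJ/mol
ΔG < 0, so the forward reaction is spontaneous (proceeds forward).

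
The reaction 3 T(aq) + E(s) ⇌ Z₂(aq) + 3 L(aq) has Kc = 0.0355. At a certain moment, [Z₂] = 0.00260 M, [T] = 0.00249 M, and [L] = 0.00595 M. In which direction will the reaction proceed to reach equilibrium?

(E is a pure solid — omitted from Qc.)
Qc = [Z₂]·[L]³ / [T]³ = (0.00260)·(0.00595)³ / (0.00249)³ = 0.0355
Qc = 0.0355 = Kc, so the system is already at equilibrium.

no net change (already at equilibrium)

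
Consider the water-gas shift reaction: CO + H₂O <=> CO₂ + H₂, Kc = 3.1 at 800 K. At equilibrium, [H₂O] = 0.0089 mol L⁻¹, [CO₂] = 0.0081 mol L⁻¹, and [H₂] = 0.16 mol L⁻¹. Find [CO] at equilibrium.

At equilibrium, Kc = [CO₂]·[H₂] / ([CO]·[H₂O]) = 3.1.
(0.0081)·(0.16) / (([CO])·(0.0089)) = 3.1
[CO] = 0.0470 = 0.047 mol L⁻¹

[CO] = 0.047 mol L⁻¹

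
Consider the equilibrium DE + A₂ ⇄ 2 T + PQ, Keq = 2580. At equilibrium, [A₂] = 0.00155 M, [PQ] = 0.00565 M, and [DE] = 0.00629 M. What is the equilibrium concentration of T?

[T] = 2.11 M

At equilibrium, Keq = [T]²·[PQ] / ([DE]·[A₂]) = 2580.
([T])²·(0.00565) / ((0.00629)·(0.00155)) = 2580
[T]² = 4.45 ⇒ [T] = 2.11 M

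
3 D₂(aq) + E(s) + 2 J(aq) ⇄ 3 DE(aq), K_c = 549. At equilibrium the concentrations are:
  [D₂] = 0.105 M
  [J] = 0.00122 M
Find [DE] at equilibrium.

(E is a pure solid — omitted from K_c.)
At equilibrium, K_c = [DE]³ / ([D₂]³·[J]²) = 549.
([DE])³ / ((0.105)³·(0.00122)²) = 549
[DE]³ = 9.46×10⁻⁷ ⇒ [DE] = 0.00982 M

[DE] = 0.00982 M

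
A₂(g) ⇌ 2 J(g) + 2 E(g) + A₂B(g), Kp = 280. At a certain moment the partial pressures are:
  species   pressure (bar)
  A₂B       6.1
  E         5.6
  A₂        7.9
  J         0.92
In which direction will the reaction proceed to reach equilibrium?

Qp = P(J)²·P(E)²·P(A₂B) / P(A₂) = (0.92)²·(5.6)²·(6.1) / (7.9) = 20
Qp = 20 < Kp = 280, so the forward reaction proceeds.

forward (toward products)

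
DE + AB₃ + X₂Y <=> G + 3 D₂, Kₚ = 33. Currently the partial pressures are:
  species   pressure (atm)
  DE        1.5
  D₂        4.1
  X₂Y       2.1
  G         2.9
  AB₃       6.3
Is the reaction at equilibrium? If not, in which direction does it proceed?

forward (toward products)

Qₚ = P(G)·P(D₂)³ / (P(DE)·P(AB₃)·P(X₂Y)) = (2.9)·(4.1)³ / ((1.5)·(6.3)·(2.1)) = 10
Qₚ = 10 < Kₚ = 33, so the forward reaction proceeds.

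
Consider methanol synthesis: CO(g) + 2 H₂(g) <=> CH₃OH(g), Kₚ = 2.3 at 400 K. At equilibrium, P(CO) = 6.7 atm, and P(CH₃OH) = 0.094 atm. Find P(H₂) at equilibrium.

P(H₂) = 0.078 atm

At equilibrium, Kₚ = P(CH₃OH) / (P(CO)·P(H₂)²) = 2.3.
(0.094) / ((6.7)·(P(H₂))²) = 2.3
P(H₂)² = 0.00610 ⇒ P(H₂) = 0.078 atm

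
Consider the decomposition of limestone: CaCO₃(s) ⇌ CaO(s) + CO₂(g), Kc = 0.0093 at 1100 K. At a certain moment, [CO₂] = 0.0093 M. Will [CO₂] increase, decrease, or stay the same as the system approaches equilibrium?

stay the same

(CaCO₃, CaO are pure solids — omitted from Qc.)
Qc = [CO₂] = 0.0093
Qc = 0.0093 = Kc; the system is at equilibrium.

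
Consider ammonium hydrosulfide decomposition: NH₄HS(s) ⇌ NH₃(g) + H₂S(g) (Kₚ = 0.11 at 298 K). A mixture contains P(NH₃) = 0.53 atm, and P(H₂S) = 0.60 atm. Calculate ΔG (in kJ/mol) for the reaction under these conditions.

(NH₄HS is a pure solid — omitted from Qₚ.)
Qₚ = P(NH₃)·P(H₂S) = (0.53)·(0.60) = 0.318
ΔG = RT ln(Qₚ/Kₚ) = (8.314 J mol⁻¹ K⁻¹)(298 K) × ln(0.318/0.11)
   = (2.478 kJ/mol)(1.062) = 2.63 kJ/mol
ΔG > 0, so the forward reaction is non-spontaneous (proceeds in reverse).

ΔG = 2.63 kJ/mol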